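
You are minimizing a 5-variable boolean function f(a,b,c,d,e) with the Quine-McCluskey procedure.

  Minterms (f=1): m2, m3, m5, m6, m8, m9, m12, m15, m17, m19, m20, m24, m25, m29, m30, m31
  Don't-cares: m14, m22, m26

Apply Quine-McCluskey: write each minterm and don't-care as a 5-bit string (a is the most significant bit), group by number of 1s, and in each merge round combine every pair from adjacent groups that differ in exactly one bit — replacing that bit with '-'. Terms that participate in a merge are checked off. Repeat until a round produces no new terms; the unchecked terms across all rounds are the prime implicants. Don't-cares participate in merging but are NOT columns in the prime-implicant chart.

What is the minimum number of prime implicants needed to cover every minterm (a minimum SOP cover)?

9

[col 0] 00010*, 00011*, 00101, 00110*, 01000*, 01001*, 01100*, 01110*, 01111*, 10001*, 10011*, 10100*, 10110*, 11000*, 11001*, 11010*, 11101*, 11110*, 11111*
[col 1] -0011, -0110*, -1000*, -1001*, -1110*, -1111*, 0-110*, 00-10, 0001-, 01-00, 0100-*, 011-0, 0111-*, 1-001, 1-110*, 100-1, 101-0, 11-01, 11-10, 110-0, 1100-*, 111-1, 1111-*
[col 2] --110, -100-, -111-
Prime implicants: --110, -0011, -100-, -111-, 00-10, 0001-, 00101, 01-00, 011-0, 1-001, 100-1, 101-0, 11-01, 11-10, 110-0, 111-1
PI chart (minterm → PIs covering it):
  2 | 00-10,0001-
  3 | -0011,0001-
  5 | 00101  (sole → essential)
  6 | --110,00-10
  8 | -100-,01-00
  9 | -100-  (sole → essential)
  12 | 01-00,011-0
  15 | -111-  (sole → essential)
  17 | 1-001,100-1
  19 | -0011,100-1
  20 | 101-0  (sole → essential)
  24 | -100-,110-0
  25 | -100-,1-001,11-01
  29 | 11-01,111-1
  30 | --110,-111-,11-10
  31 | -111-,111-1
Essential prime implicants: -100-, -111-, 00101, 101-0
Petrick residual → --110, 0001-, 01-00, 100-1, 11-01
Minimum SOP uses 9 PIs: cde' + bc'd' + bcd + a'b'c'd + a'b'cd'e + a'bd'e' + ab'c'e + ab'ce' + abd'e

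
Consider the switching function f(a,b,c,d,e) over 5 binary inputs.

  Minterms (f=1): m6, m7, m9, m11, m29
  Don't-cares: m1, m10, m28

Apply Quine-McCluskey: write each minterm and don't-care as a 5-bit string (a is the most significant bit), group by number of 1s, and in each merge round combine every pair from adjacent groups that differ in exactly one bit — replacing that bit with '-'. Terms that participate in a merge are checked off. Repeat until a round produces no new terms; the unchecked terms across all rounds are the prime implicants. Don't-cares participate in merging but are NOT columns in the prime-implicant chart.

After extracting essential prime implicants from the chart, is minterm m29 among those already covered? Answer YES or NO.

[col 0] 00001*, 00110*, 00111*, 01001*, 01010*, 01011*, 11100*, 11101*
[col 1] 0-001, 0011-, 010-1, 0101-, 1110-
Prime implicants: 0-001, 0011-, 010-1, 0101-, 1110-
PI chart (minterm → PIs covering it):
  6 | 0011-  (sole → essential)
  7 | 0011-  (sole → essential)
  9 | 0-001,010-1
  11 | 010-1,0101-
  29 | 1110-  (sole → essential)
Essential prime implicants: 0011-, 1110-

YES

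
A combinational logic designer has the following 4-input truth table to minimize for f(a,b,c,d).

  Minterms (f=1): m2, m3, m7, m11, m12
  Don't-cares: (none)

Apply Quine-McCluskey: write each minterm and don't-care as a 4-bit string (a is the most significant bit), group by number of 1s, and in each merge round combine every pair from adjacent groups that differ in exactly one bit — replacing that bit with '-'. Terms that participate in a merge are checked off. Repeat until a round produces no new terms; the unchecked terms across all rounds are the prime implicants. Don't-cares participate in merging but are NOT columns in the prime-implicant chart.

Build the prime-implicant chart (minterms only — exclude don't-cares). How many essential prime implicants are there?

4

[col 0] 0010*, 0011*, 0111*, 1011*, 1100
[col 1] -011, 0-11, 001-
Prime implicants: -011, 0-11, 001-, 1100
PI chart (minterm → PIs covering it):
  2 | 001-  (sole → essential)
  3 | -011,0-11,001-
  7 | 0-11  (sole → essential)
  11 | -011  (sole → essential)
  12 | 1100  (sole → essential)
Essential prime implicants: -011, 0-11, 001-, 1100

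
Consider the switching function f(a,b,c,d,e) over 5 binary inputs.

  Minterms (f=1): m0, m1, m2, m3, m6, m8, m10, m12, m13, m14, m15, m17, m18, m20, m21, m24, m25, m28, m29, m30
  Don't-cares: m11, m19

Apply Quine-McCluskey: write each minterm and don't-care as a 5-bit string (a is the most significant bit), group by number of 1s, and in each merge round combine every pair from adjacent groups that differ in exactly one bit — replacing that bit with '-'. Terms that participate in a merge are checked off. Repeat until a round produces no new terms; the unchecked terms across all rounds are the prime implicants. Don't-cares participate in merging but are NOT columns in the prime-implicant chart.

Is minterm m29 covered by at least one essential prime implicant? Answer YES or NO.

YES

size-2^0 implicants → 00000(✓)  00001(✓)  00010(✓)  00011(✓)  00110(✓)  01000(✓)  01010(✓)  01011(✓)  01100(✓)  01101(✓)  01110(✓)  01111(✓)  10001(✓)  10010(✓)  10011(✓)  10100(✓)  10101(✓)  11000(✓)  11001(✓)  11100(✓)  11101(✓)  11110(✓)
size-2^1 implicants → -0001(✓)  -0010(✓)  -0011(✓)  -1000(✓)  -1100(✓)  -1101(✓)  -1110(✓)  0-000(✓)  0-010(✓)  0-011(✓)  0-110(✓)  00-10(✓)  000-0(✓)  000-1(✓)  0000-(✓)  0001-(✓)  01-00(✓)  01-10(✓)  01-11(✓)  010-0(✓)  0101-(✓)  011-0(✓)  011-1(✓)  0110-(✓)  0111-(✓)  1-001(✓)  1-100(✓)  1-101(✓)  10-01(✓)  100-1(✓)  1001-(✓)  1010-(✓)  11-00(✓)  11-01(✓)  1100-(✓)  111-0(✓)  1110-(✓)
size-2^2 implicants → -00-1  -001-  -1-00  -11-0  -110-  0--10  0-0-0  0-01-  000--  01--0  01-1-  011--  1--01  1-10-  11-0-
Unchecked terms (primes): -00-1, -001-, -1-00, -11-0, -110-, 0--10, 0-0-0, 0-01-, 000--, 01--0, 01-1-, 011--, 1--01, 1-10-, 11-0-
Minterm coverage:
  m0 ⊆ 0-0-0,000--
  m1 ⊆ -00-1,000--
  m2 ⊆ -001-,0--10,0-0-0,0-01-,000--
  m3 ⊆ -00-1,-001-,0-01-,000--
  m6 ⊆ 0--10 [E]
  m8 ⊆ -1-00,0-0-0,01--0
  m10 ⊆ 0--10,0-0-0,0-01-,01--0,01-1-
  m12 ⊆ -1-00,-11-0,-110-,01--0,011--
  m13 ⊆ -110-,011--
  m14 ⊆ -11-0,0--10,01--0,01-1-,011--
  m15 ⊆ 01-1-,011--
  m17 ⊆ -00-1,1--01
  m18 ⊆ -001- [E]
  m20 ⊆ 1-10- [E]
  m21 ⊆ 1--01,1-10-
  m24 ⊆ -1-00,11-0-
  m25 ⊆ 1--01,11-0-
  m28 ⊆ -1-00,-11-0,-110-,1-10-,11-0-
  m29 ⊆ -110-,1--01,1-10-,11-0-
  m30 ⊆ -11-0 [E]
E = {-001-, -11-0, 0--10, 1-10-}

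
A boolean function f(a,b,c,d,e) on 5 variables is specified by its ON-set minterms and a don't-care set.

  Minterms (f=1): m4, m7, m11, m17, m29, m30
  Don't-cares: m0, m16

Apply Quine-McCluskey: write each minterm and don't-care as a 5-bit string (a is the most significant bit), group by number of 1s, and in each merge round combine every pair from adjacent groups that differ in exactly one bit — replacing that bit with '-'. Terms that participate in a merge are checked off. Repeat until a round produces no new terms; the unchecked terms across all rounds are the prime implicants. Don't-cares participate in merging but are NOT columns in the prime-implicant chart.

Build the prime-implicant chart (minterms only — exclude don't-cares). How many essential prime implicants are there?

size-2^0 implicants → 00000(✓)  00100(✓)  00111  01011  10000(✓)  10001(✓)  11101  11110
size-2^1 implicants → -0000  00-00  1000-
Unchecked terms (primes): -0000, 00-00, 00111, 01011, 1000-, 11101, 11110
Minterm coverage:
  m4 ⊆ 00-00 [E]
  m7 ⊆ 00111 [E]
  m11 ⊆ 01011 [E]
  m17 ⊆ 1000- [E]
  m29 ⊆ 11101 [E]
  m30 ⊆ 11110 [E]
E = {00-00, 00111, 01011, 1000-, 11101, 11110}

6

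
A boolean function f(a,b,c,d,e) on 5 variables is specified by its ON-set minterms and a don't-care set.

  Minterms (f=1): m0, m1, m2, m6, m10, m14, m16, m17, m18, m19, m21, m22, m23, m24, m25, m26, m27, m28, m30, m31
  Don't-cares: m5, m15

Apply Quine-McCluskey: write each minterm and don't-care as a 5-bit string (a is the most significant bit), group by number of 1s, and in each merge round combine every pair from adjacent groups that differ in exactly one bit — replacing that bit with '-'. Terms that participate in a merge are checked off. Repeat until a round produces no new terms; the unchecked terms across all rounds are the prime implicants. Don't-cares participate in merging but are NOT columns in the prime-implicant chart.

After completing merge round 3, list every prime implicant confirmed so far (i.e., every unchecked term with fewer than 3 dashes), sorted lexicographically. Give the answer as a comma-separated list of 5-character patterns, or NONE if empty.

[col 0] 00000*, 00001*, 00010*, 00101*, 00110*, 01010*, 01110*, 01111*, 10000*, 10001*, 10010*, 10011*, 10101*, 10110*, 10111*, 11000*, 11001*, 11010*, 11011*, 11100*, 11110*, 11111*
[col 1] -0000*, -0001*, -0010*, -0101*, -0110*, -1010*, -1110*, -1111*, 0-010*, 0-110*, 00-01*, 00-10*, 000-0*, 0000-*, 01-10*, 0111-*, 1-000*, 1-001*, 1-010*, 1-011*, 1-110*, 1-111*, 10-01*, 10-10*, 10-11*, 100-0*, 100-1*, 1000-*, 1001-*, 101-1*, 1011-*, 11-00*, 11-10*, 11-11*, 110-0*, 110-1*, 1100-*, 1101-*, 111-0*, 1111-*
[col 2] --010*, --110*, -0-01, -0-10*, -00-0, -000-, -1-10*, -111-, 0--10*, 1--10*, 1--11*, 1-0-0*, 1-0-1*, 1-00-*, 1-01-*, 1-11-*, 10--1, 10-1-*, 100--*, 11--0, 11-1-*, 110--*
[col 3] ---10, 1--1-, 1-0--
Prime implicants: ---10, -0-01, -00-0, -000-, -111-, 1--1-, 1-0--, 10--1, 11--0

-0-01, -00-0, -000-, -111-, 10--1, 11--0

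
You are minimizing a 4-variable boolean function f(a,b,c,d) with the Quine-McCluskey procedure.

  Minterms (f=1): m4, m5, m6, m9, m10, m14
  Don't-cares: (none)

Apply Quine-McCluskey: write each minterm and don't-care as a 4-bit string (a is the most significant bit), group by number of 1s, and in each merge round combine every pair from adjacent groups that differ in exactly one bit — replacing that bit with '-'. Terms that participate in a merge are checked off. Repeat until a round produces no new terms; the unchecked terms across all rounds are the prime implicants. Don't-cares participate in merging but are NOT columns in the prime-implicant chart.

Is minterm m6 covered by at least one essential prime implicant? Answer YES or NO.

[col 0] 0100*, 0101*, 0110*, 1001, 1010*, 1110*
[col 1] -110, 01-0, 010-, 1-10
Prime implicants: -110, 01-0, 010-, 1-10, 1001
PI chart (minterm → PIs covering it):
  4 | 01-0,010-
  5 | 010-  (sole → essential)
  6 | -110,01-0
  9 | 1001  (sole → essential)
  10 | 1-10  (sole → essential)
  14 | -110,1-10
Essential prime implicants: 010-, 1-10, 1001

NO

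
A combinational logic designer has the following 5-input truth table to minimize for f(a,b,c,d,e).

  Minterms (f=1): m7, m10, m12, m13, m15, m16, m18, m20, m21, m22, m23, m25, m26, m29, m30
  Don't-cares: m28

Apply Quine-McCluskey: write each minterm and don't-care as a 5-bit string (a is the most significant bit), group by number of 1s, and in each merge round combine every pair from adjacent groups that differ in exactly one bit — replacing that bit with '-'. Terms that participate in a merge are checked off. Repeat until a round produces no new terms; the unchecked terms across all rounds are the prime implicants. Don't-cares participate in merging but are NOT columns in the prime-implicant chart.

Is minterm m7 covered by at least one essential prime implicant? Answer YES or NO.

NO

[col 0] 00111*, 01010*, 01100*, 01101*, 01111*, 10000*, 10010*, 10100*, 10101*, 10110*, 10111*, 11001*, 11010*, 11100*, 11101*, 11110*
[col 1] -0111, -1010, -1100*, -1101*, 0-111, 011-1, 0110-*, 1-010*, 1-100*, 1-101*, 1-110*, 10-00*, 10-10*, 100-0*, 101-0*, 101-1*, 1010-*, 1011-*, 11-01, 11-10*, 111-0*, 1110-*
[col 2] -110-, 1--10, 1-1-0, 1-10-, 10--0, 101--
Prime implicants: -0111, -1010, -110-, 0-111, 011-1, 1--10, 1-1-0, 1-10-, 10--0, 101--, 11-01
PI chart (minterm → PIs covering it):
  7 | -0111,0-111
  10 | -1010  (sole → essential)
  12 | -110-  (sole → essential)
  13 | -110-,011-1
  15 | 0-111,011-1
  16 | 10--0  (sole → essential)
  18 | 1--10,10--0
  20 | 1-1-0,1-10-,10--0,101--
  21 | 1-10-,101--
  22 | 1--10,1-1-0,10--0,101--
  23 | -0111,101--
  25 | 11-01  (sole → essential)
  26 | -1010,1--10
  29 | -110-,1-10-,11-01
  30 | 1--10,1-1-0
Essential prime implicants: -1010, -110-, 10--0, 11-01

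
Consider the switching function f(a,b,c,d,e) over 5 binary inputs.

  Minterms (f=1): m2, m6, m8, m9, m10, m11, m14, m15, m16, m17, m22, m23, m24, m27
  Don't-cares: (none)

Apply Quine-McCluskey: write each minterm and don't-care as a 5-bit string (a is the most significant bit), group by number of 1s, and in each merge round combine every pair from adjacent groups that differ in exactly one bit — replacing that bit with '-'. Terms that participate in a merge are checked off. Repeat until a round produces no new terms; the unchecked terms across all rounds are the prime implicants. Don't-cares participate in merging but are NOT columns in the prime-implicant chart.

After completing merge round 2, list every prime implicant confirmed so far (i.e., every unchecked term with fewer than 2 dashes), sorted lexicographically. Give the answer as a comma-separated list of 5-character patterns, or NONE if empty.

-0110, -1000, -1011, 1-000, 1000-, 1011-

[col 0] 00010*, 00110*, 01000*, 01001*, 01010*, 01011*, 01110*, 01111*, 10000*, 10001*, 10110*, 10111*, 11000*, 11011*
[col 1] -0110, -1000, -1011, 0-010*, 0-110*, 00-10*, 01-10*, 01-11*, 010-0*, 010-1*, 0100-*, 0101-*, 0111-*, 1-000, 1000-, 1011-
[col 2] 0--10, 01-1-, 010--
Prime implicants: -0110, -1000, -1011, 0--10, 01-1-, 010--, 1-000, 1000-, 1011-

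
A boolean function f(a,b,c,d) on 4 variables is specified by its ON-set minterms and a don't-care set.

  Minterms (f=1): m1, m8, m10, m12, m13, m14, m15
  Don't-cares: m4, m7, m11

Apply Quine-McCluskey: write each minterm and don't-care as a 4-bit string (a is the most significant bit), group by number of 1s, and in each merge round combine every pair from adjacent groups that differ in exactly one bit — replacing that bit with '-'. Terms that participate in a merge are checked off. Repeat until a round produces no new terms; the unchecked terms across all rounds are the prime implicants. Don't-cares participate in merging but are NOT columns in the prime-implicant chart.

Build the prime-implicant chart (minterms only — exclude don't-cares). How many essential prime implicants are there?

[col 0] 0001, 0100*, 0111*, 1000*, 1010*, 1011*, 1100*, 1101*, 1110*, 1111*
[col 1] -100, -111, 1-00*, 1-10*, 1-11*, 10-0*, 101-*, 11-0*, 11-1*, 110-*, 111-*
[col 2] 1--0, 1-1-, 11--
Prime implicants: -100, -111, 0001, 1--0, 1-1-, 11--
PI chart (minterm → PIs covering it):
  1 | 0001  (sole → essential)
  8 | 1--0  (sole → essential)
  10 | 1--0,1-1-
  12 | -100,1--0,11--
  13 | 11--  (sole → essential)
  14 | 1--0,1-1-,11--
  15 | -111,1-1-,11--
Essential prime implicants: 0001, 1--0, 11--

3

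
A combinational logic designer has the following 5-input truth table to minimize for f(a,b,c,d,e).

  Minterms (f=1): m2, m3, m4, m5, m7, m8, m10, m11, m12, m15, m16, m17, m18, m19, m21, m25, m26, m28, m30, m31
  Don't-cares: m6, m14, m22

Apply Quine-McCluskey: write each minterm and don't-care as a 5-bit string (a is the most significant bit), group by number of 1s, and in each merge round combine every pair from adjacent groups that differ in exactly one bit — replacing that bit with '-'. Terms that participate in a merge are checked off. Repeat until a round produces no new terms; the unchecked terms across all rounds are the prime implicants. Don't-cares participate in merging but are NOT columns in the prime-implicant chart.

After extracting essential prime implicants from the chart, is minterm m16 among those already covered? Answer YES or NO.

[col 0] 00010*, 00011*, 00100*, 00101*, 00110*, 00111*, 01000*, 01010*, 01011*, 01100*, 01110*, 01111*, 10000*, 10001*, 10010*, 10011*, 10101*, 10110*, 11001*, 11010*, 11100*, 11110*, 11111*
[col 1] -0010*, -0011*, -0101, -0110*, -1010*, -1100*, -1110*, -1111*, 0-010*, 0-011*, 0-100*, 0-110*, 0-111*, 00-10*, 00-11*, 0001-*, 001-0*, 001-1*, 0010-*, 0011-*, 01-00*, 01-10*, 01-11*, 010-0*, 0101-*, 011-0*, 0111-*, 1-001, 1-010*, 1-110*, 10-01, 10-10*, 100-0*, 100-1*, 1000-*, 1001-*, 11-10*, 111-0*, 1111-*
[col 2] --010*, --110*, -0-10*, -001-, -1-10*, -11-0, -111-, 0--10*, 0--11*, 0-01-*, 0-1-0, 0-11-*, 00-1-*, 001--, 01--0, 01-1-*, 1--10*, 100--
[col 3] ---10, 0--1-
Prime implicants: ---10, -001-, -0101, -11-0, -111-, 0--1-, 0-1-0, 001--, 01--0, 1-001, 10-01, 100--
PI chart (minterm → PIs covering it):
  2 | ---10,-001-,0--1-
  3 | -001-,0--1-
  4 | 0-1-0,001--
  5 | -0101,001--
  7 | 0--1-,001--
  8 | 01--0  (sole → essential)
  10 | ---10,0--1-,01--0
  11 | 0--1-  (sole → essential)
  12 | -11-0,0-1-0,01--0
  15 | -111-,0--1-
  16 | 100--  (sole → essential)
  17 | 1-001,10-01,100--
  18 | ---10,-001-,100--
  19 | -001-,100--
  21 | -0101,10-01
  25 | 1-001  (sole → essential)
  26 | ---10  (sole → essential)
  28 | -11-0  (sole → essential)
  30 | ---10,-11-0,-111-
  31 | -111-  (sole → essential)
Essential prime implicants: ---10, -11-0, -111-, 0--1-, 01--0, 1-001, 100--

YES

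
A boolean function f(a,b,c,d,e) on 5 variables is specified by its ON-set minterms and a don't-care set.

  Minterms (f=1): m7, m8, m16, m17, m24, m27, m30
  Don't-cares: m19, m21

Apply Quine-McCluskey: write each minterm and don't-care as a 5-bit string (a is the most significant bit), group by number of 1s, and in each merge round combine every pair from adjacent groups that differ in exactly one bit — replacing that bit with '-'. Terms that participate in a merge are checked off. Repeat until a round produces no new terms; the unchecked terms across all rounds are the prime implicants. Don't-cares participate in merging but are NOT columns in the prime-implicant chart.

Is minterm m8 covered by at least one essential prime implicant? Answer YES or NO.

YES

[col 0] 00111, 01000*, 10000*, 10001*, 10011*, 10101*, 11000*, 11011*, 11110
[col 1] -1000, 1-000, 1-011, 10-01, 100-1, 1000-
Prime implicants: -1000, 00111, 1-000, 1-011, 10-01, 100-1, 1000-, 11110
PI chart (minterm → PIs covering it):
  7 | 00111  (sole → essential)
  8 | -1000  (sole → essential)
  16 | 1-000,1000-
  17 | 10-01,100-1,1000-
  24 | -1000,1-000
  27 | 1-011  (sole → essential)
  30 | 11110  (sole → essential)
Essential prime implicants: -1000, 00111, 1-011, 11110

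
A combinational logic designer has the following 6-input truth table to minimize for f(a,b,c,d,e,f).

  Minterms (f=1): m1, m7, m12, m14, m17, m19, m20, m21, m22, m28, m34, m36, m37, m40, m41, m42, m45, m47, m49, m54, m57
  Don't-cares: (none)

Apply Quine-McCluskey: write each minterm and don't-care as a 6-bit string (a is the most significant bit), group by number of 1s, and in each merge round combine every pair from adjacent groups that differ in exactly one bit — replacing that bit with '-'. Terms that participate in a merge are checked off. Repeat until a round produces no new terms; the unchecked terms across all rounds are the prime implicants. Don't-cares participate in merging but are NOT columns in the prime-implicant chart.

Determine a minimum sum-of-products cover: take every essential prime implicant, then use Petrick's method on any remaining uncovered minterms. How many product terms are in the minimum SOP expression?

12

size-2^0 implicants → 000001(✓)  000111  001100(✓)  001110(✓)  010001(✓)  010011(✓)  010100(✓)  010101(✓)  010110(✓)  011100(✓)  100010(✓)  100100(✓)  100101(✓)  101000(✓)  101001(✓)  101010(✓)  101101(✓)  101111(✓)  110001(✓)  110110(✓)  111001(✓)
size-2^1 implicants → -10001  -10110  0-0001  0-1100  0011-0  01-100  010-01  0100-1  0101-0  01010-  1-1001  10-010  10-101  10010-  101-01  1010-0  10100-  1011-1  11-001
Unchecked terms (primes): -10001, -10110, 0-0001, 0-1100, 000111, 0011-0, 01-100, 010-01, 0100-1, 0101-0, 01010-, 1-1001, 10-010, 10-101, 10010-, 101-01, 1010-0, 10100-, 1011-1, 11-001
Minterm coverage:
  m1 ⊆ 0-0001 [E]
  m7 ⊆ 000111 [E]
  m12 ⊆ 0-1100,0011-0
  m14 ⊆ 0011-0 [E]
  m17 ⊆ -10001,0-0001,010-01,0100-1
  m19 ⊆ 0100-1 [E]
  m20 ⊆ 01-100,0101-0,01010-
  m21 ⊆ 010-01,01010-
  m22 ⊆ -10110,0101-0
  m28 ⊆ 0-1100,01-100
  m34 ⊆ 10-010 [E]
  m36 ⊆ 10010- [E]
  m37 ⊆ 10-101,10010-
  m40 ⊆ 1010-0,10100-
  m41 ⊆ 1-1001,101-01,10100-
  m42 ⊆ 10-010,1010-0
  m45 ⊆ 10-101,101-01,1011-1
  m47 ⊆ 1011-1 [E]
  m49 ⊆ -10001,11-001
  m54 ⊆ -10110 [E]
  m57 ⊆ 1-1001,11-001
E = {-10110, 0-0001, 000111, 0011-0, 0100-1, 10-010, 10010-, 1011-1}
Petrick residual → 0-1100, 01010-, 10100-, 11-001
Cover = bc'def' + a'c'd'e'f + a'cde'f' + a'b'c'def + a'b'cdf' + a'bc'd'f + a'bc'de' + ab'd'ef' + ab'c'de' + ab'cd'e' + ab'cdf + abd'e'f  |cover|=12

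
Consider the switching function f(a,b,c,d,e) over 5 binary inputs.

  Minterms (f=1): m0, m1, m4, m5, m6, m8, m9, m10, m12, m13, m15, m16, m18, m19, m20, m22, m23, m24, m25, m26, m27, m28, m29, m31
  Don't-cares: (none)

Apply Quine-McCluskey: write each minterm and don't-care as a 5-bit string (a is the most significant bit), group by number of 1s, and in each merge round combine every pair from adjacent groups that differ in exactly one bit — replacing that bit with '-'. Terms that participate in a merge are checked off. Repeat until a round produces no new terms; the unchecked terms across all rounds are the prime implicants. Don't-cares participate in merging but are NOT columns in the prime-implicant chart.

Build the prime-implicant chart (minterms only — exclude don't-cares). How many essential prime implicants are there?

Round 0: 00000✓ 00001✓ 00100✓ 00101✓ 00110✓ 01000✓ 01001✓ 01010✓ 01100✓ 01101✓ 01111✓ 10000✓ 10010✓ 10011✓ 10100✓ 10110✓ 10111✓ 11000✓ 11001✓ 11010✓ 11011✓ 11100✓ 11101✓ 11111✓
Round 1: -0000✓ -0100✓ -0110✓ -1000✓ -1001✓ -1010✓ -1100✓ -1101✓ -1111✓ 0-000✓ 0-001✓ 0-100✓ 0-101✓ 00-00✓ 00-01✓ 0000-✓ 001-0✓ 0010-✓ 01-00✓ 01-01✓ 010-0✓ 0100-✓ 011-1✓ 0110-✓ 1-000✓ 1-010✓ 1-011✓ 1-100✓ 1-111✓ 10-00✓ 10-10✓ 10-11✓ 100-0✓ 1001-✓ 101-0✓ 1011-✓ 11-00✓ 11-01✓ 11-11✓ 110-0✓ 110-1✓ 1100-✓ 1101-✓ 111-1✓ 1110-✓
Round 2: --000✓ --100✓ -0-00✓ -01-0 -1-00✓ -1-01✓ -10-0 -100-✓ -11-1 -110-✓ 0--00✓ 0--01✓ 0-00-✓ 0-10-✓ 00-0-✓ 01-0-✓ 1--00✓ 1--11 1-0-0 1-01- 10--0 10-1- 11--1 11-0-✓ 110--
Round 3: ---00 -1-0- 0--0-
PIs = {---00, -01-0, -1-0-, -10-0, -11-1, 0--0-, 1--11, 1-0-0, 1-01-, 10--0, 10-1-, 11--1, 110--}
Coverage chart:
  m0: ---00,0--0-
  m1: 0--0- ←essential
  m4: ---00,-01-0,0--0-
  m5: 0--0- ←essential
  m6: -01-0 ←essential
  m8: ---00,-1-0-,-10-0,0--0-
  m9: -1-0-,0--0-
  m10: -10-0 ←essential
  m12: ---00,-1-0-,0--0-
  m13: -1-0-,-11-1,0--0-
  m15: -11-1 ←essential
  m16: ---00,1-0-0,10--0
  m18: 1-0-0,1-01-,10--0,10-1-
  m19: 1--11,1-01-,10-1-
  m20: ---00,-01-0,10--0
  m22: -01-0,10--0,10-1-
  m23: 1--11,10-1-
  m24: ---00,-1-0-,-10-0,1-0-0,110--
  m25: -1-0-,11--1,110--
  m26: -10-0,1-0-0,1-01-,110--
  m27: 1--11,1-01-,11--1,110--
  m28: ---00,-1-0-
  m29: -1-0-,-11-1,11--1
  m31: -11-1,1--11,11--1
Essential: -01-0, -10-0, -11-1, 0--0-

4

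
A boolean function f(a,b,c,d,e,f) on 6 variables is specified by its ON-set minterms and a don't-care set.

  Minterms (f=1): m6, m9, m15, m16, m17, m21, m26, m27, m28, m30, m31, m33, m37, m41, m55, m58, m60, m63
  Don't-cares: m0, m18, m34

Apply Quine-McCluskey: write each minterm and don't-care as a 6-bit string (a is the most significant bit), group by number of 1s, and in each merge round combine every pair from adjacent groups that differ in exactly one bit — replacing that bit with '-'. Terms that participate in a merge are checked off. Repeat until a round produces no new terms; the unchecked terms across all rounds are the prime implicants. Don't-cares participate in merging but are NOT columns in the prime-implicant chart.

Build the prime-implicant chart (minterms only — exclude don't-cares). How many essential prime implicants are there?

9

[col 0] 000000*, 000110, 001001*, 001111*, 010000*, 010001*, 010010*, 010101*, 011010*, 011011*, 011100*, 011110*, 011111*, 100001*, 100010, 100101*, 101001*, 110111*, 111010*, 111100*, 111111*
[col 1] -01001, -11010, -11100, -11111, 0-0000, 0-1111, 01-010, 010-01, 0100-0, 01000-, 011-10*, 011-11*, 01101-*, 0111-0, 01111-*, 10-001, 100-01, 11-111
[col 2] 011-1-
Prime implicants: -01001, -11010, -11100, -11111, 0-0000, 0-1111, 000110, 01-010, 010-01, 0100-0, 01000-, 011-1-, 0111-0, 10-001, 100-01, 100010, 11-111
PI chart (minterm → PIs covering it):
  6 | 000110  (sole → essential)
  9 | -01001  (sole → essential)
  15 | 0-1111  (sole → essential)
  16 | 0-0000,0100-0,01000-
  17 | 010-01,01000-
  21 | 010-01  (sole → essential)
  26 | -11010,01-010,011-1-
  27 | 011-1-  (sole → essential)
  28 | -11100,0111-0
  30 | 011-1-,0111-0
  31 | -11111,0-1111,011-1-
  33 | 10-001,100-01
  37 | 100-01  (sole → essential)
  41 | -01001,10-001
  55 | 11-111  (sole → essential)
  58 | -11010  (sole → essential)
  60 | -11100  (sole → essential)
  63 | -11111,11-111
Essential prime implicants: -01001, -11010, -11100, 0-1111, 000110, 010-01, 011-1-, 100-01, 11-111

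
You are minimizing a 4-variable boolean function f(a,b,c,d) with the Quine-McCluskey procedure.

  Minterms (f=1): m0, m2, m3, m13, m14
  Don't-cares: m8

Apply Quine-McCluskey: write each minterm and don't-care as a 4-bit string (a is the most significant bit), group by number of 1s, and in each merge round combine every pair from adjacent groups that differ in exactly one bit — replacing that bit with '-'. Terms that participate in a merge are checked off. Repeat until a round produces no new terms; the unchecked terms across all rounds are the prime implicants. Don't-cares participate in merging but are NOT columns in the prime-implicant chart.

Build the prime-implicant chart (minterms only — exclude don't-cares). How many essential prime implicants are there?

3

Round 0: 0000✓ 0010✓ 0011✓ 1000✓ 1101 1110
Round 1: -000 00-0 001-
PIs = {-000, 00-0, 001-, 1101, 1110}
Coverage chart:
  m0: -000,00-0
  m2: 00-0,001-
  m3: 001- ←essential
  m13: 1101 ←essential
  m14: 1110 ←essential
Essential: 001-, 1101, 1110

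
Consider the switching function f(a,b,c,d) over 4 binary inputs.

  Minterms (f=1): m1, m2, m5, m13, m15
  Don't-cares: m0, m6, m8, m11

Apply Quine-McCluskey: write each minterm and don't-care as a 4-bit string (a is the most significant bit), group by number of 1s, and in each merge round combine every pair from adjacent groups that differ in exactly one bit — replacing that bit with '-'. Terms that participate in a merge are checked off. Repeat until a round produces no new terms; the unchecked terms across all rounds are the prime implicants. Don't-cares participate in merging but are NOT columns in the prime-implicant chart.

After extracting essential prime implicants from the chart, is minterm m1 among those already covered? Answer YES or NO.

NO

Round 0: 0000✓ 0001✓ 0010✓ 0101✓ 0110✓ 1000✓ 1011✓ 1101✓ 1111✓
Round 1: -000 -101 0-01 0-10 00-0 000- 1-11 11-1
PIs = {-000, -101, 0-01, 0-10, 00-0, 000-, 1-11, 11-1}
Coverage chart:
  m1: 0-01,000-
  m2: 0-10,00-0
  m5: -101,0-01
  m13: -101,11-1
  m15: 1-11,11-1
(no essential prime implicants)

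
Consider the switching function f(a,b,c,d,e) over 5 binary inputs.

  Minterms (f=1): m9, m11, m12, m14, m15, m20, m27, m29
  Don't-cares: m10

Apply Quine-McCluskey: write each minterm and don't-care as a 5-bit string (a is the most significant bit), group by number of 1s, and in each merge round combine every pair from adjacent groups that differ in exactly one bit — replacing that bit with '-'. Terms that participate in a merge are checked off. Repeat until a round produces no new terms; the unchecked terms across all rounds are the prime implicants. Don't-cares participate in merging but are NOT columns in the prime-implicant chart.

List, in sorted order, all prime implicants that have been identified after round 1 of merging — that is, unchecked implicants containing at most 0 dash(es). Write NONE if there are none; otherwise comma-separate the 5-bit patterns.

10100, 11101

[col 0] 01001*, 01010*, 01011*, 01100*, 01110*, 01111*, 10100, 11011*, 11101
[col 1] -1011, 01-10*, 01-11*, 010-1, 0101-*, 011-0, 0111-*
[col 2] 01-1-
Prime implicants: -1011, 01-1-, 010-1, 011-0, 10100, 11101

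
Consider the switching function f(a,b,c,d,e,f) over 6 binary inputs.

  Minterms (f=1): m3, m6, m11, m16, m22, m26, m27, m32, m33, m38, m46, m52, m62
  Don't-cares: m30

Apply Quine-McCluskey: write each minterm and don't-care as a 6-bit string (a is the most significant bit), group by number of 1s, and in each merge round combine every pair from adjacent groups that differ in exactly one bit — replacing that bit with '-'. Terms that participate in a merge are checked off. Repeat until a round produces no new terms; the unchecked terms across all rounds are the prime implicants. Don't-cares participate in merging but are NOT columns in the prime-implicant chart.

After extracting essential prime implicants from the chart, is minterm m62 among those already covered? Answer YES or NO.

size-2^0 implicants → 000011(✓)  000110(✓)  001011(✓)  010000  010110(✓)  011010(✓)  011011(✓)  011110(✓)  100000(✓)  100001(✓)  100110(✓)  101110(✓)  110100  111110(✓)
size-2^1 implicants → -00110  -11110  0-0110  0-1011  00-011  01-110  011-10  01101-  1-1110  10-110  10000-
Unchecked terms (primes): -00110, -11110, 0-0110, 0-1011, 00-011, 01-110, 010000, 011-10, 01101-, 1-1110, 10-110, 10000-, 110100
Minterm coverage:
  m3 ⊆ 00-011 [E]
  m6 ⊆ -00110,0-0110
  m11 ⊆ 0-1011,00-011
  m16 ⊆ 010000 [E]
  m22 ⊆ 0-0110,01-110
  m26 ⊆ 011-10,01101-
  m27 ⊆ 0-1011,01101-
  m32 ⊆ 10000- [E]
  m33 ⊆ 10000- [E]
  m38 ⊆ -00110,10-110
  m46 ⊆ 1-1110,10-110
  m52 ⊆ 110100 [E]
  m62 ⊆ -11110,1-1110
E = {00-011, 010000, 10000-, 110100}

NO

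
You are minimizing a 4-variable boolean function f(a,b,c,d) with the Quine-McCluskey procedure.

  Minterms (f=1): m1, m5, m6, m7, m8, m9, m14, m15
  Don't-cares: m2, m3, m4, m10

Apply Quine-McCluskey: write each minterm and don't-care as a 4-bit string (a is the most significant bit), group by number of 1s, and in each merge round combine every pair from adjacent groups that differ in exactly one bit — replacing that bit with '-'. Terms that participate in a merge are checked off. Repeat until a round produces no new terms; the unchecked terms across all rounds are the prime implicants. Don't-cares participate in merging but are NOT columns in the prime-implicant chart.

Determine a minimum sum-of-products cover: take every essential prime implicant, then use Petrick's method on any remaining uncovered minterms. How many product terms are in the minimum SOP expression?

[col 0] 0001*, 0010*, 0011*, 0100*, 0101*, 0110*, 0111*, 1000*, 1001*, 1010*, 1110*, 1111*
[col 1] -001, -010*, -110*, -111*, 0-01*, 0-10*, 0-11*, 00-1*, 001-*, 01-0*, 01-1*, 010-*, 011-*, 1-10*, 10-0, 100-, 111-*
[col 2] --10, -11-, 0--1, 0-1-, 01--
Prime implicants: --10, -001, -11-, 0--1, 0-1-, 01--, 10-0, 100-
PI chart (minterm → PIs covering it):
  1 | -001,0--1
  5 | 0--1,01--
  6 | --10,-11-,0-1-,01--
  7 | -11-,0--1,0-1-,01--
  8 | 10-0,100-
  9 | -001,100-
  14 | --10,-11-
  15 | -11-  (sole → essential)
Essential prime implicants: -11-
Petrick residual → 0--1, 100-
Minimum SOP uses 3 PIs: bc + a'd + ab'c'

3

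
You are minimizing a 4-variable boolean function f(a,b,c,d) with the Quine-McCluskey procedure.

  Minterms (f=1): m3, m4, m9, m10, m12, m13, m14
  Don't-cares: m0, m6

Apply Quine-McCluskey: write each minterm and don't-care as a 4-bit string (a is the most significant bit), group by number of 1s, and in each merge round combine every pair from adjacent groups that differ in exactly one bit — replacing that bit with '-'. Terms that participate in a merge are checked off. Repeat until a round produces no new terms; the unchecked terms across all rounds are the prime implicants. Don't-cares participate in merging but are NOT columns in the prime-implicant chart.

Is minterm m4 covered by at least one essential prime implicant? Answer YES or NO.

NO

[col 0] 0000*, 0011, 0100*, 0110*, 1001*, 1010*, 1100*, 1101*, 1110*
[col 1] -100*, -110*, 0-00, 01-0*, 1-01, 1-10, 11-0*, 110-
[col 2] -1-0
Prime implicants: -1-0, 0-00, 0011, 1-01, 1-10, 110-
PI chart (minterm → PIs covering it):
  3 | 0011  (sole → essential)
  4 | -1-0,0-00
  9 | 1-01  (sole → essential)
  10 | 1-10  (sole → essential)
  12 | -1-0,110-
  13 | 1-01,110-
  14 | -1-0,1-10
Essential prime implicants: 0011, 1-01, 1-10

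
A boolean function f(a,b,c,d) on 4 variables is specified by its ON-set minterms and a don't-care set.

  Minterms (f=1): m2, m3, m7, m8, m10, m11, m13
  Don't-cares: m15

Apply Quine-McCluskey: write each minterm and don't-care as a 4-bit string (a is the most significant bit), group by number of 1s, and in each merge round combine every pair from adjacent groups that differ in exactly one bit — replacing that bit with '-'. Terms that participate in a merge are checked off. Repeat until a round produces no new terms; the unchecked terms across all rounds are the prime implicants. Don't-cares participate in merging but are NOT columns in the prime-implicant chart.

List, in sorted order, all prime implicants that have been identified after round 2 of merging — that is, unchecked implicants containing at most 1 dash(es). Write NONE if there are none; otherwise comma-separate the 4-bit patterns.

10-0, 11-1

Round 0: 0010✓ 0011✓ 0111✓ 1000✓ 1010✓ 1011✓ 1101✓ 1111✓
Round 1: -010✓ -011✓ -111✓ 0-11✓ 001-✓ 1-11✓ 10-0 101-✓ 11-1
Round 2: --11 -01-
PIs = {--11, -01-, 10-0, 11-1}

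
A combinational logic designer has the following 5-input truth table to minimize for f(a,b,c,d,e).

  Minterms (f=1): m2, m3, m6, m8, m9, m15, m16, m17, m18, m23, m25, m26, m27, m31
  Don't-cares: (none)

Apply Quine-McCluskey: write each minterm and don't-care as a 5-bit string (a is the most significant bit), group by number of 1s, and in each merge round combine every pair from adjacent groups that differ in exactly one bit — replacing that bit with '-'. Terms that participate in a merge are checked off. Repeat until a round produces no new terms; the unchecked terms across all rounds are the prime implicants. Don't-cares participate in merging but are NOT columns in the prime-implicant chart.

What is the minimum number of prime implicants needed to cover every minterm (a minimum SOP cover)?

8

Round 0: 00010✓ 00011✓ 00110✓ 01000✓ 01001✓ 01111✓ 10000✓ 10001✓ 10010✓ 10111✓ 11001✓ 11010✓ 11011✓ 11111✓
Round 1: -0010 -1001 -1111 00-10 0001- 0100- 1-001 1-010 1-111 100-0 1000- 11-11 110-1 1101-
PIs = {-0010, -1001, -1111, 00-10, 0001-, 0100-, 1-001, 1-010, 1-111, 100-0, 1000-, 11-11, 110-1, 1101-}
Coverage chart:
  m2: -0010,00-10,0001-
  m3: 0001- ←essential
  m6: 00-10 ←essential
  m8: 0100- ←essential
  m9: -1001,0100-
  m15: -1111 ←essential
  m16: 100-0,1000-
  m17: 1-001,1000-
  m18: -0010,1-010,100-0
  m23: 1-111 ←essential
  m25: -1001,1-001,110-1
  m26: 1-010,1101-
  m27: 11-11,110-1,1101-
  m31: -1111,1-111,11-11
Essential: -1111, 00-10, 0001-, 0100-, 1-111
Petrick residual → 1-001, 100-0, 1101-
Min cover (8 terms): bcde + a'b'de' + a'b'c'd + a'bc'd' + ac'd'e + acde + ab'c'e' + abc'd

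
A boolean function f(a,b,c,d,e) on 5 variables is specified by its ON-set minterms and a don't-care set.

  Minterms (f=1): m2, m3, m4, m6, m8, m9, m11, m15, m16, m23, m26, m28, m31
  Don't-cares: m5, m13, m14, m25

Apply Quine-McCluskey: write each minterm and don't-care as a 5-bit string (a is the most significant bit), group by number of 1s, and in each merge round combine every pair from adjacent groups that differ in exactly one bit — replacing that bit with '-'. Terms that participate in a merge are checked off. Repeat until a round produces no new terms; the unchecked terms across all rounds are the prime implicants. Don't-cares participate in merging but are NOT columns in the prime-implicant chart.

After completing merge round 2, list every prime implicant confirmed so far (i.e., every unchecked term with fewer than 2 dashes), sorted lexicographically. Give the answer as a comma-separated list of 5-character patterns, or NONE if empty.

Round 0: 00010✓ 00011✓ 00100✓ 00101✓ 00110✓ 01000✓ 01001✓ 01011✓ 01101✓ 01110✓ 01111✓ 10000 10111✓ 11001✓ 11010 11100 11111✓
Round 1: -1001 -1111 0-011 0-101 0-110 00-10 0001- 001-0 0010- 01-01✓ 01-11✓ 010-1✓ 0100- 011-1✓ 0111- 1-111
Round 2: 01--1
PIs = {-1001, -1111, 0-011, 0-101, 0-110, 00-10, 0001-, 001-0, 0010-, 01--1, 0100-, 0111-, 1-111, 10000, 11010, 11100}

-1001, -1111, 0-011, 0-101, 0-110, 00-10, 0001-, 001-0, 0010-, 0100-, 0111-, 1-111, 10000, 11010, 11100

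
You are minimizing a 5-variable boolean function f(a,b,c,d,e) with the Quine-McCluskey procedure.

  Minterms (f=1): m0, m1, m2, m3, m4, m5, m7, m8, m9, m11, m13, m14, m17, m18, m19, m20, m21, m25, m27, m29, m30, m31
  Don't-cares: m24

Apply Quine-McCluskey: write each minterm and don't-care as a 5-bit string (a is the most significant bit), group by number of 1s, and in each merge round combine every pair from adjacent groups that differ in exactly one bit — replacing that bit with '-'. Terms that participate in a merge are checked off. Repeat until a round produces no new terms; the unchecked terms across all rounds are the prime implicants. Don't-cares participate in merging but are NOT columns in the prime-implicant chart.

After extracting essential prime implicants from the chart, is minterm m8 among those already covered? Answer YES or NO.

NO

Round 0: 00000✓ 00001✓ 00010✓ 00011✓ 00100✓ 00101✓ 00111✓ 01000✓ 01001✓ 01011✓ 01101✓ 01110✓ 10001✓ 10010✓ 10011✓ 10100✓ 10101✓ 11000✓ 11001✓ 11011✓ 11101✓ 11110✓ 11111✓
Round 1: -0001✓ -0010✓ -0011✓ -0100✓ -0101✓ -1000✓ -1001✓ -1011✓ -1101✓ -1110 0-000✓ 0-001✓ 0-011✓ 0-101✓ 00-00✓ 00-01✓ 00-11✓ 000-0✓ 000-1✓ 0000-✓ 0001-✓ 001-1✓ 0010-✓ 01-01✓ 010-1✓ 0100-✓ 1-001✓ 1-011✓ 1-101✓ 10-01✓ 100-1✓ 1001-✓ 1010-✓ 11-01✓ 11-11✓ 110-1✓ 1100-✓ 111-1✓ 1111-
Round 2: --001✓ --011✓ --101✓ -0-01✓ -00-1✓ -001- -010- -1-01✓ -10-1✓ -100- 0--01✓ 0-0-1✓ 0-00- 00--1 00-0- 000-- 1--01✓ 1-0-1✓ 11--1
Round 3: ---01 --0-1
PIs = {---01, --0-1, -001-, -010-, -100-, -1110, 0-00-, 00--1, 00-0-, 000--, 11--1, 1111-}
Coverage chart:
  m0: 0-00-,00-0-,000--
  m1: ---01,--0-1,0-00-,00--1,00-0-,000--
  m2: -001-,000--
  m3: --0-1,-001-,00--1,000--
  m4: -010-,00-0-
  m5: ---01,-010-,00--1,00-0-
  m7: 00--1 ←essential
  m8: -100-,0-00-
  m9: ---01,--0-1,-100-,0-00-
  m11: --0-1 ←essential
  m13: ---01 ←essential
  m14: -1110 ←essential
  m17: ---01,--0-1
  m18: -001- ←essential
  m19: --0-1,-001-
  m20: -010- ←essential
  m21: ---01,-010-
  m25: ---01,--0-1,-100-,11--1
  m27: --0-1,11--1
  m29: ---01,11--1
  m30: -1110,1111-
  m31: 11--1,1111-
Essential: ---01, --0-1, -001-, -010-, -1110, 00--1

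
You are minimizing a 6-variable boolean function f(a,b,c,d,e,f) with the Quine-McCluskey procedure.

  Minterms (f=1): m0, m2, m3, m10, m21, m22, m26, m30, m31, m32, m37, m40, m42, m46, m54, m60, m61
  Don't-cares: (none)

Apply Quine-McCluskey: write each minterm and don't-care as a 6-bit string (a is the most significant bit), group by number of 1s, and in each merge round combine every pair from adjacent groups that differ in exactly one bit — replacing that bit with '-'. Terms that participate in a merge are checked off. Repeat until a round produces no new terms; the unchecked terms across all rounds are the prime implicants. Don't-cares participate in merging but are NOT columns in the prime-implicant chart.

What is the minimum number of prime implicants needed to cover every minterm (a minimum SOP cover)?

10

size-2^0 implicants → 000000(✓)  000010(✓)  000011(✓)  001010(✓)  010101  010110(✓)  011010(✓)  011110(✓)  011111(✓)  100000(✓)  100101  101000(✓)  101010(✓)  101110(✓)  110110(✓)  111100(✓)  111101(✓)
size-2^1 implicants → -00000  -01010  -10110  0-1010  00-010  0000-0  00001-  01-110  011-10  01111-  10-000  101-10  1010-0  11110-
Unchecked terms (primes): -00000, -01010, -10110, 0-1010, 00-010, 0000-0, 00001-, 01-110, 010101, 011-10, 01111-, 10-000, 100101, 101-10, 1010-0, 11110-
Minterm coverage:
  m0 ⊆ -00000,0000-0
  m2 ⊆ 00-010,0000-0,00001-
  m3 ⊆ 00001- [E]
  m10 ⊆ -01010,0-1010,00-010
  m21 ⊆ 010101 [E]
  m22 ⊆ -10110,01-110
  m26 ⊆ 0-1010,011-10
  m30 ⊆ 01-110,011-10,01111-
  m31 ⊆ 01111- [E]
  m32 ⊆ -00000,10-000
  m37 ⊆ 100101 [E]
  m40 ⊆ 10-000,1010-0
  m42 ⊆ -01010,101-10,1010-0
  m46 ⊆ 101-10 [E]
  m54 ⊆ -10110 [E]
  m60 ⊆ 11110- [E]
  m61 ⊆ 11110- [E]
E = {-10110, 00001-, 010101, 01111-, 100101, 101-10, 11110-}
Petrick residual → -00000, 0-1010, 10-000
Cover = b'c'd'e'f' + bc'def' + a'cd'ef' + a'b'c'd'e + a'bc'de'f + a'bcde + ab'd'e'f' + ab'c'de'f + ab'cef' + abcde'  |cover|=10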